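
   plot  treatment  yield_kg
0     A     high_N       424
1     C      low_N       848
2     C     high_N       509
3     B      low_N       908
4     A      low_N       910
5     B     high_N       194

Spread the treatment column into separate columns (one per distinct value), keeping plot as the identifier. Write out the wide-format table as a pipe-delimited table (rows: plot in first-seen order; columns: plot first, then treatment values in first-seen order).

| plot | high_N | low_N |
| A | 424 | 910 |
| C | 509 | 848 |
| B | 194 | 908 |

Columns: plot plus the 2 distinct treatment values (high_N, low_N).
For example, row A column high_N takes yield_kg=424 from the long row (A, high_N).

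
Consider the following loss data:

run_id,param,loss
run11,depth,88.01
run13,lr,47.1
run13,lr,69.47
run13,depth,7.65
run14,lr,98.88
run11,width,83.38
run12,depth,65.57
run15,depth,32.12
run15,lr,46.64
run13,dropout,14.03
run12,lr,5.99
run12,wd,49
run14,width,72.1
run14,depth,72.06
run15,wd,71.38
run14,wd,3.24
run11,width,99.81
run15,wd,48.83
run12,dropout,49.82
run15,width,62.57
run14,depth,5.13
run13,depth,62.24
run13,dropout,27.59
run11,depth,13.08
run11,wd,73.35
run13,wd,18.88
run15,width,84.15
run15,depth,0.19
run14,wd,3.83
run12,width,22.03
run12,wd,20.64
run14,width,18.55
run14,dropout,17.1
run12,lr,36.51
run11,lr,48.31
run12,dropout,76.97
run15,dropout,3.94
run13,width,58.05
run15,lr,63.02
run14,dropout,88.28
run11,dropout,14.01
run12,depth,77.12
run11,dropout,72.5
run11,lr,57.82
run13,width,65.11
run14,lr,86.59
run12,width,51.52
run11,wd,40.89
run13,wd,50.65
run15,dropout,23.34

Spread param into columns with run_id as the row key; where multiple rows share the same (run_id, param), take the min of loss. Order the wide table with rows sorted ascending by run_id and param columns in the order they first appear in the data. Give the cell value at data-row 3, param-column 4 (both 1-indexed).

With rows sorted ascending by run_id, row 3 is run_id=run13. param columns in first-appearance order: depth, lr, width, dropout, wd; column 4 is dropout.
Long rows with run_id=run13, param=dropout: min(14.03, 27.59) = 14.03.

14.03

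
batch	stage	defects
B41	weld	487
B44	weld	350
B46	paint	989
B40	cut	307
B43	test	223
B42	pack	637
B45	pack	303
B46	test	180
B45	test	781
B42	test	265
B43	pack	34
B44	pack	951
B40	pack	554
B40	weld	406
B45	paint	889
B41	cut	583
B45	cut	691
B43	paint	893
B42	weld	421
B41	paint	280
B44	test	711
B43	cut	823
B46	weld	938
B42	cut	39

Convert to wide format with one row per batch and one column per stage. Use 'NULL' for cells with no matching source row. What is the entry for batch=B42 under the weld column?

421

The long row with batch=B42, stage=weld has defects=421.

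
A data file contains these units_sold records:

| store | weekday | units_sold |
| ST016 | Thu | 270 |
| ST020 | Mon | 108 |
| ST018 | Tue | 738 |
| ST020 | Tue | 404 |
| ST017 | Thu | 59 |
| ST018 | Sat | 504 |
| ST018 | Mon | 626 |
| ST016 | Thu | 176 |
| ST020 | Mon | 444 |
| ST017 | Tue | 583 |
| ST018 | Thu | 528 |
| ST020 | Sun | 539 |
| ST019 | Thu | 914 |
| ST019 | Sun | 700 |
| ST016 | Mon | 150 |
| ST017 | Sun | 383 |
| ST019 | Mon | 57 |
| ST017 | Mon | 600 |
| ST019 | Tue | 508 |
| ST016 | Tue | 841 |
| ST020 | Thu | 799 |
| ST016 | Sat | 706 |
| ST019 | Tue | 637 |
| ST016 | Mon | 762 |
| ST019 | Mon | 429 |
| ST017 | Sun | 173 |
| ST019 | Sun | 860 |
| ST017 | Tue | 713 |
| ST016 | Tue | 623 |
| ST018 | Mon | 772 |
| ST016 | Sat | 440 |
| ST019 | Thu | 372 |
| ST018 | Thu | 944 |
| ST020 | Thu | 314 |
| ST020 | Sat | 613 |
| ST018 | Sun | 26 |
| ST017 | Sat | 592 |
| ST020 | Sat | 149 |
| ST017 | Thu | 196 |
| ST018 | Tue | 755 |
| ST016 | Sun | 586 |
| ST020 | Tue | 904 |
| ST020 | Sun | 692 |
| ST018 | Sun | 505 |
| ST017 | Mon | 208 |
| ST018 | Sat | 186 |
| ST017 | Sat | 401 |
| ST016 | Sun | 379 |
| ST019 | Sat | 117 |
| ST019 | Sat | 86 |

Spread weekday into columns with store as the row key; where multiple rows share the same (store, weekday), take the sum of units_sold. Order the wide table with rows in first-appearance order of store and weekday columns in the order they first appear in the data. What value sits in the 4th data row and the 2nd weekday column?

808

With rows in first-appearance order of store, row 4 is store=ST017. weekday columns in first-appearance order: Thu, Mon, Tue, Sat, Sun; column 2 is Mon.
Long rows with store=ST017, weekday=Mon: 600 + 208 = 808.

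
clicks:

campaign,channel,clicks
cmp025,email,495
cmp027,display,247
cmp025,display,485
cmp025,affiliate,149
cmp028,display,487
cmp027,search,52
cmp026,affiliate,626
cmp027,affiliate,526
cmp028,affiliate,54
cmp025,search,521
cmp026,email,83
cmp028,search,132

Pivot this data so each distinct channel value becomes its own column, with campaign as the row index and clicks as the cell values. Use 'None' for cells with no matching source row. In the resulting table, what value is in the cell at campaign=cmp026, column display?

None

No long-format row has campaign=cmp026 and channel=display, so the cell is None.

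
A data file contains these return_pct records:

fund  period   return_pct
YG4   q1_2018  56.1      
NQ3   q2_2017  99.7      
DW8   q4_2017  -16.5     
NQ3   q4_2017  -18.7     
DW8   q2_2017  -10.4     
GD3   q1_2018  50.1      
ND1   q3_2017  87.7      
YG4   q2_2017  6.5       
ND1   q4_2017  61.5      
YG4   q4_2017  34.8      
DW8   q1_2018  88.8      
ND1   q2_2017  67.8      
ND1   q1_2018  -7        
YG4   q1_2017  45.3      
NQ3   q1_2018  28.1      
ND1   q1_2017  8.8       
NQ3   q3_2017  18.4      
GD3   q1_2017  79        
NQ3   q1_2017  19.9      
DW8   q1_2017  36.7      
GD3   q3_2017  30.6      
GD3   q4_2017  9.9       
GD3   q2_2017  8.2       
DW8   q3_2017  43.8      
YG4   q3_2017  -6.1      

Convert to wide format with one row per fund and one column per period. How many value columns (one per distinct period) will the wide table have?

5

5 distinct period values: q1_2017, q2_2017, q3_2017, q4_2017, q1_2018.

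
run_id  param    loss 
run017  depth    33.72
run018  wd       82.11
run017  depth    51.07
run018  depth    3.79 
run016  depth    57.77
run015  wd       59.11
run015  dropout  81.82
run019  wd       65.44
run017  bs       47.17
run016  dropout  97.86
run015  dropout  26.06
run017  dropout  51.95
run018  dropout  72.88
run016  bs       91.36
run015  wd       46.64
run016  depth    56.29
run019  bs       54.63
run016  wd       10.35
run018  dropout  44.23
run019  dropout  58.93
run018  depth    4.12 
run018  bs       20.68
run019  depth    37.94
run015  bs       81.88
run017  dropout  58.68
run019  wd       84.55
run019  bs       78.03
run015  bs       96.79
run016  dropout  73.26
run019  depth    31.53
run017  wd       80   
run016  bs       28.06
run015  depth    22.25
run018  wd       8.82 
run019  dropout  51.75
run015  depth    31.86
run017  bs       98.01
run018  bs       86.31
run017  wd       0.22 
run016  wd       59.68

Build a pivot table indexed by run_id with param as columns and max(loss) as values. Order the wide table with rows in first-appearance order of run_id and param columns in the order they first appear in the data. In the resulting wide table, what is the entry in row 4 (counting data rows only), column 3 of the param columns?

81.82

With rows in first-appearance order of run_id, row 4 is run_id=run015. param columns in first-appearance order: depth, wd, dropout, bs; column 3 is dropout.
Long rows with run_id=run015, param=dropout: max(81.82, 26.06) = 81.82.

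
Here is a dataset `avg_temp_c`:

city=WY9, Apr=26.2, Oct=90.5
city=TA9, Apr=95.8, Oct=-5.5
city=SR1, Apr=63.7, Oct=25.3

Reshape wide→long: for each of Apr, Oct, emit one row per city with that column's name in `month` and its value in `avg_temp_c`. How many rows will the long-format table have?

6

3 city values × 2 melted columns = 6 rows.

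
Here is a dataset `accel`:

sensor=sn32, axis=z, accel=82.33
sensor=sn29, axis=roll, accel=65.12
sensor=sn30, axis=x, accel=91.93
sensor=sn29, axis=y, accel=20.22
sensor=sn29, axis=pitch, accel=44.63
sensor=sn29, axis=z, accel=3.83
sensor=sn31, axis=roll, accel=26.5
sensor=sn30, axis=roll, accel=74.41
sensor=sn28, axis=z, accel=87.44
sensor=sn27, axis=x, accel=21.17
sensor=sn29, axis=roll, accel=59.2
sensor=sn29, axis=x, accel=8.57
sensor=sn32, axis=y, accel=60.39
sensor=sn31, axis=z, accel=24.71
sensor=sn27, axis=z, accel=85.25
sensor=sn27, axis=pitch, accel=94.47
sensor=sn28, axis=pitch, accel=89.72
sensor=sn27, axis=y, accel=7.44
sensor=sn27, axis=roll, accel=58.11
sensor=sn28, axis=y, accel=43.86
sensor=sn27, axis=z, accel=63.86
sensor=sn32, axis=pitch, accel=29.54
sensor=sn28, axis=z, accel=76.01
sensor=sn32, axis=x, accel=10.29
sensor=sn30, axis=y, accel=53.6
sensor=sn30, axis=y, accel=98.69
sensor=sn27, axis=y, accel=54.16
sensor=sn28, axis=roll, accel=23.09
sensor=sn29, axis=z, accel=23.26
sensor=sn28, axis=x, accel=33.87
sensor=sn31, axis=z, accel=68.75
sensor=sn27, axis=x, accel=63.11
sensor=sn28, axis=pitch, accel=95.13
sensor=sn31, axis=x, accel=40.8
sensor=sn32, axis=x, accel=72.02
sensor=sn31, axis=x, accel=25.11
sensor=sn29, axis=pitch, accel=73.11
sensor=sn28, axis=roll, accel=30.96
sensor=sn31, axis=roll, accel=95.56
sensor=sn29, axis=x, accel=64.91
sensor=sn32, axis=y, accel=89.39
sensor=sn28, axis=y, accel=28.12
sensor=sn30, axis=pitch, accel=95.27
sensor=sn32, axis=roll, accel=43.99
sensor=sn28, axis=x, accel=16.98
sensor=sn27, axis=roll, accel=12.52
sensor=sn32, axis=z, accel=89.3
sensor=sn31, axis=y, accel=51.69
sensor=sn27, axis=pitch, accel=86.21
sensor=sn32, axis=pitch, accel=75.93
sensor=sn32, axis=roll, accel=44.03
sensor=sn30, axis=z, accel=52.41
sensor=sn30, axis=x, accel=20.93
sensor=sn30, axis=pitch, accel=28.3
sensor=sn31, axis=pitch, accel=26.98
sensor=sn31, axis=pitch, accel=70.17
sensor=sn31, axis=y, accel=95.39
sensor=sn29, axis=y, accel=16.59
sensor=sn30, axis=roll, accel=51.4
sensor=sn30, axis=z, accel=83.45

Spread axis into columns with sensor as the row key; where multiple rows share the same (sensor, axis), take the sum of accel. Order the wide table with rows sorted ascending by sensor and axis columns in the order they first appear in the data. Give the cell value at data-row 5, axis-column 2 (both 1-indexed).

122.06

With rows sorted ascending by sensor, row 5 is sensor=sn31. axis columns in first-appearance order: z, roll, x, y, pitch; column 2 is roll.
Long rows with sensor=sn31, axis=roll: 26.5 + 95.56 = 122.06.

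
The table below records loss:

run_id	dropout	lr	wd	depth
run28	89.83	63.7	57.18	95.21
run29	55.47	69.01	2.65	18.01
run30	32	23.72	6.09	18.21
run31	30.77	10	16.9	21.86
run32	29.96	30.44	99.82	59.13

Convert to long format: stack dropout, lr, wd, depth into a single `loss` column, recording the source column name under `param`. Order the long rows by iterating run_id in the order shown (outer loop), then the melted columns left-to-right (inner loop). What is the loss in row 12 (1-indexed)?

18.21

20 rows total (5 × 4). Row 12: index ⌊(12-1)/4⌋ = 2 into run_id → run30; (12-1) mod 4 = 3 into the melted columns → depth.
So row 12 is (run30, depth, 18.21); loss = 18.21.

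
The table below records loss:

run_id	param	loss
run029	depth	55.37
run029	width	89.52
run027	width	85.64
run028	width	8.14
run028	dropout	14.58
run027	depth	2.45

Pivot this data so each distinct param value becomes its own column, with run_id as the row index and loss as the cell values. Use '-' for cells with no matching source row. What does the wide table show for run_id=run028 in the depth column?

No long-format row has run_id=run028 and param=depth, so the cell is -.

-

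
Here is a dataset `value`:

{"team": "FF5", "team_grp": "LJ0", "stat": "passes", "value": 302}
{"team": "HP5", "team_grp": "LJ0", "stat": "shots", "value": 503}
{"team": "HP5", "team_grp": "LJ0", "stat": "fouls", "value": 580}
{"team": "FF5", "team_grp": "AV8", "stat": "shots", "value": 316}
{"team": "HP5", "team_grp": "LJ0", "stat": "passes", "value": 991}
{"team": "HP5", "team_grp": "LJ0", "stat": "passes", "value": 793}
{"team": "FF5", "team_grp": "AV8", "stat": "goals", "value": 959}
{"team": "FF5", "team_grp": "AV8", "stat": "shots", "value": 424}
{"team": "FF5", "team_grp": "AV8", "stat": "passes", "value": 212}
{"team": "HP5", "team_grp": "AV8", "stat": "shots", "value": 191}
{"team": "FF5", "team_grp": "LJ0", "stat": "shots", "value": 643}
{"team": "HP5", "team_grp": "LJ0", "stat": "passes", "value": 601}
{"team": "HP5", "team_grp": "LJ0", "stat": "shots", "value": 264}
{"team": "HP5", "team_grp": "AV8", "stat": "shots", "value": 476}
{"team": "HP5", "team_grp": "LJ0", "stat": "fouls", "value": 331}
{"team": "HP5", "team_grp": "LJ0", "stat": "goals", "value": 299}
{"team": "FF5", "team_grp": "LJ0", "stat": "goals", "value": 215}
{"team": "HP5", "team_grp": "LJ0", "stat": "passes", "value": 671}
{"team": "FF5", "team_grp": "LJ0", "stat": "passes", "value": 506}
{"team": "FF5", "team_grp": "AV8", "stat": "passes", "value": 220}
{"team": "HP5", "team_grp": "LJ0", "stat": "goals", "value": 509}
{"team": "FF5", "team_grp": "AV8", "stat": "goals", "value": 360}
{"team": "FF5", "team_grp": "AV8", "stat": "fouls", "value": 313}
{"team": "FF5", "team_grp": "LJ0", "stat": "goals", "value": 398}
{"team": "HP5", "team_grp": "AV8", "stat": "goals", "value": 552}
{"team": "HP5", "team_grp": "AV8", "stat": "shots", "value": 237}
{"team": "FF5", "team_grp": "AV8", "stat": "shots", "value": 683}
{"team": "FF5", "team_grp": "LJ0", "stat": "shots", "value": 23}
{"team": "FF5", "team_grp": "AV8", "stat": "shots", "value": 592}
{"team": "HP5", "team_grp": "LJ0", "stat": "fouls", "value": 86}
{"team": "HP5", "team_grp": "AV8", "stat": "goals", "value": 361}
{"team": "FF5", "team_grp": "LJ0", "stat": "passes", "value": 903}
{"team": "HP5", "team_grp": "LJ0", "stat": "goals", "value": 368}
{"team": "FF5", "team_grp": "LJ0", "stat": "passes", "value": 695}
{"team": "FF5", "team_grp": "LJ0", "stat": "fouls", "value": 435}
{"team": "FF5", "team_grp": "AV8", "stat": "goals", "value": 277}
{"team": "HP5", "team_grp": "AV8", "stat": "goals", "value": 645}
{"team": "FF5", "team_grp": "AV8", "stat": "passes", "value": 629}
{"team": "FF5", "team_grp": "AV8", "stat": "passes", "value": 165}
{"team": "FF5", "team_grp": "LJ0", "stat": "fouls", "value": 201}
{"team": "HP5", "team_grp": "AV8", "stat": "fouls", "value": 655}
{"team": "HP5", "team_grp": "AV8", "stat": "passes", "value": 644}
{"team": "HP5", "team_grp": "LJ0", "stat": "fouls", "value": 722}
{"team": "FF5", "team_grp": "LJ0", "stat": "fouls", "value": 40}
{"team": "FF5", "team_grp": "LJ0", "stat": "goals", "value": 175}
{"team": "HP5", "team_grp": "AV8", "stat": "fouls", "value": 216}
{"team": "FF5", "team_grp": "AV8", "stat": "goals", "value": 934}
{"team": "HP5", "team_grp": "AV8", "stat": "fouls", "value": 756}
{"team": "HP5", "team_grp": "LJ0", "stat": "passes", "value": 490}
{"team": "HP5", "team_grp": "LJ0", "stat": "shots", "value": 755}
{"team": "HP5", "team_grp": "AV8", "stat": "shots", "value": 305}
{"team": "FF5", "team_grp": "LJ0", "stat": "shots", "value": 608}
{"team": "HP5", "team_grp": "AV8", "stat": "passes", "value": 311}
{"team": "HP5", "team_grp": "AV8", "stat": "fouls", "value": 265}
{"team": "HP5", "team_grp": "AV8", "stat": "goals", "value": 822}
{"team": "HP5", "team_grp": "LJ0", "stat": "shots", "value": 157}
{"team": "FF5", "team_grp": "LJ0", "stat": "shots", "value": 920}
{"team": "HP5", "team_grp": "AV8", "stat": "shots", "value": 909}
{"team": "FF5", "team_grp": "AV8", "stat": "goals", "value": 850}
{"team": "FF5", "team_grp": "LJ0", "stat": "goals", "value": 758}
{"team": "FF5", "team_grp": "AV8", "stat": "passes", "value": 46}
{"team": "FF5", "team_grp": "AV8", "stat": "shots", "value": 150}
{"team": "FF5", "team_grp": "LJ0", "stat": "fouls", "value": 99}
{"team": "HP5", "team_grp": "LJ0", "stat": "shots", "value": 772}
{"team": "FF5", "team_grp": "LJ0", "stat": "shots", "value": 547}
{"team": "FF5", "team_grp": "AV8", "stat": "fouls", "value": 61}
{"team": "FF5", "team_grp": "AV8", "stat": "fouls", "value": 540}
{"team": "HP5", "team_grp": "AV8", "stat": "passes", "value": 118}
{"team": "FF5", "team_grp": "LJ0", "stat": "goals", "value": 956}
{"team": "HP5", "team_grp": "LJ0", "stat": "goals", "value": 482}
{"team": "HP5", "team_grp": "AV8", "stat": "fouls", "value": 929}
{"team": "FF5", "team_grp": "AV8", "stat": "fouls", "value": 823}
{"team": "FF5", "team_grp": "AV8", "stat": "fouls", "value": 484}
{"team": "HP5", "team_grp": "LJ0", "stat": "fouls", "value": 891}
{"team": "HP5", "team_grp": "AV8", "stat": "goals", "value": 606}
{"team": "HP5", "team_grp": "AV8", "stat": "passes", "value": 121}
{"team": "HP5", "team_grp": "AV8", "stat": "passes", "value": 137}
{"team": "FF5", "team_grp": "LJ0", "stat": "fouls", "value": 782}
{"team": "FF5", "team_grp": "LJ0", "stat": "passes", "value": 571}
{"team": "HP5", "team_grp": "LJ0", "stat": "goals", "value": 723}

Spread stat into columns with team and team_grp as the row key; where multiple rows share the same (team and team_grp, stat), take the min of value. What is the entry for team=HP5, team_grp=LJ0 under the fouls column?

86

Rows with team=HP5, team_grp=LJ0 and stat=fouls: value values are 580, 331, 86, 722, 891.
min(580, 331, 86, 722, 891) = 86.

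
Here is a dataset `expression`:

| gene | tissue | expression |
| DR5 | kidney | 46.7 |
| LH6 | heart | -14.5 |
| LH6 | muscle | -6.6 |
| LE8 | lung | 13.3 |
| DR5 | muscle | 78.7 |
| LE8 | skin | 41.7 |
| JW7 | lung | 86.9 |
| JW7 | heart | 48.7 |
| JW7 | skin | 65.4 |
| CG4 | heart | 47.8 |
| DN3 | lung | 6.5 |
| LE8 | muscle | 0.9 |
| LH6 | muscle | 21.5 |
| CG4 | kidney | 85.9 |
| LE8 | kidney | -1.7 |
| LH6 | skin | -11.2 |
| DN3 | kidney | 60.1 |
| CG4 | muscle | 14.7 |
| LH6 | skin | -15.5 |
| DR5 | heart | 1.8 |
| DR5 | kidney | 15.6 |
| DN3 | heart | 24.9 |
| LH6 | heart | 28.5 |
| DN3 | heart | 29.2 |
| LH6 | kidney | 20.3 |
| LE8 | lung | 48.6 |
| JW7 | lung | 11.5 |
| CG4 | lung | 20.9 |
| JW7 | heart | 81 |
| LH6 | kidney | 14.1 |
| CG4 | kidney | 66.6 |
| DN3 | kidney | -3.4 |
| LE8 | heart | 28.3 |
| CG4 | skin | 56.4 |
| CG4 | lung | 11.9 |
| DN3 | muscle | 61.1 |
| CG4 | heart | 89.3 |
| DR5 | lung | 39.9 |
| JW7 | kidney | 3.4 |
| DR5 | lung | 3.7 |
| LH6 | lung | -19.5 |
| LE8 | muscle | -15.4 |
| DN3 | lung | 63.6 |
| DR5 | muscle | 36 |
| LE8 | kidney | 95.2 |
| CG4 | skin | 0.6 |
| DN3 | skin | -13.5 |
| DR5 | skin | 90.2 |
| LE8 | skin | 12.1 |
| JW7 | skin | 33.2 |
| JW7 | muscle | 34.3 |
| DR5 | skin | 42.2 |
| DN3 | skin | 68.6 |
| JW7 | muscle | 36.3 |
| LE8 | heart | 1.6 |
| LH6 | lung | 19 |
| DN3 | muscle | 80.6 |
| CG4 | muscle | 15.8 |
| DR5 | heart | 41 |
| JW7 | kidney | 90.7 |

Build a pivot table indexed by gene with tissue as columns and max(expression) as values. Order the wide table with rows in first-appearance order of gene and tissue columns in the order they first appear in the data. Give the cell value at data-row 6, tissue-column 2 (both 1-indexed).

29.2

With rows in first-appearance order of gene, row 6 is gene=DN3. tissue columns in first-appearance order: kidney, heart, muscle, lung, skin; column 2 is heart.
Long rows with gene=DN3, tissue=heart: max(24.9, 29.2) = 29.2.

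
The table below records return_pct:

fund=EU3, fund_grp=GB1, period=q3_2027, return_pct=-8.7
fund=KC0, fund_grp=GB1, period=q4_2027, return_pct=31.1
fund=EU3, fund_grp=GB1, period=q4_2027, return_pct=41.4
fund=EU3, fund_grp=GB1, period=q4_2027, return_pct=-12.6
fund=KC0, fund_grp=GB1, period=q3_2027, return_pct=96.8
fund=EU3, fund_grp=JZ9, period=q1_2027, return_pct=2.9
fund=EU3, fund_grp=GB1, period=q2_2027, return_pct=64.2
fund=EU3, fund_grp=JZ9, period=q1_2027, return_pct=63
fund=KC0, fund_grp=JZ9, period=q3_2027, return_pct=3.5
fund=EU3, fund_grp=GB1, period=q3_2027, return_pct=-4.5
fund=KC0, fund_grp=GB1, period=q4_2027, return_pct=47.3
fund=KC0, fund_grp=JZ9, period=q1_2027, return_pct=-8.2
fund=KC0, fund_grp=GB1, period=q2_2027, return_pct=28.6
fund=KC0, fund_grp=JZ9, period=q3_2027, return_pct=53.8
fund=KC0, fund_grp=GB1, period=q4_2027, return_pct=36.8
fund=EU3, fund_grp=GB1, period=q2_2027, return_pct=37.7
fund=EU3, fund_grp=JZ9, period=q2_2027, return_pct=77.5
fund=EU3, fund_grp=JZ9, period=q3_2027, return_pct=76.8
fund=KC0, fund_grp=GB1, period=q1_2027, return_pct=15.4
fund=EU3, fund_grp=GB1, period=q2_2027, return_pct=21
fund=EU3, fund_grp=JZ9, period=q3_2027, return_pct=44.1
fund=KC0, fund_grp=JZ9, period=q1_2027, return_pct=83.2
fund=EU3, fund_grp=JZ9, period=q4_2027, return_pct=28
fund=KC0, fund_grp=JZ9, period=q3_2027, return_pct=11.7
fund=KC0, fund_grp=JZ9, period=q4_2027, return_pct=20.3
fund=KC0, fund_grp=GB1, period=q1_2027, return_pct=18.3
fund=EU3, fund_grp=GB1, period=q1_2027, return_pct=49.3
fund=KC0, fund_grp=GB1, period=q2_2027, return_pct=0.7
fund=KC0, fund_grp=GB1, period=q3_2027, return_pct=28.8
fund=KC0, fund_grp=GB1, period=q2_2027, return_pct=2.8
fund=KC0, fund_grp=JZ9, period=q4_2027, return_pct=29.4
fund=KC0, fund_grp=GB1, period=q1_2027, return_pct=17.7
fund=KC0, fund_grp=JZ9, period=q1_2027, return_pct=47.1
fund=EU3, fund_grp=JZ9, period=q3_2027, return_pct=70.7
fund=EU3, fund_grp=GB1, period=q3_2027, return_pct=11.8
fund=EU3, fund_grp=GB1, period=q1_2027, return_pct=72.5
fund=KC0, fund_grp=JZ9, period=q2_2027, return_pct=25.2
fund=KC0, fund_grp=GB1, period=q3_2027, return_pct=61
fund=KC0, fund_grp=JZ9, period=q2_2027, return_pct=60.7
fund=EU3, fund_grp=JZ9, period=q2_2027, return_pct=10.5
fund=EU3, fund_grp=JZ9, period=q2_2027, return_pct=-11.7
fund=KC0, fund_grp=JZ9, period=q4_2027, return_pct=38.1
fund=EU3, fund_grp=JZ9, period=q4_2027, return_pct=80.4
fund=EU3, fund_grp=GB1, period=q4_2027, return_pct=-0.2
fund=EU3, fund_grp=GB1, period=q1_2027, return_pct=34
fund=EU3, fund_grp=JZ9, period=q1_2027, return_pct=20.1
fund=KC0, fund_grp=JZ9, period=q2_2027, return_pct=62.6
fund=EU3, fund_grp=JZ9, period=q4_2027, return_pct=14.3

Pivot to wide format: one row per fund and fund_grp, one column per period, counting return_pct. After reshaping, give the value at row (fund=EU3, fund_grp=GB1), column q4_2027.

3

Rows with fund=EU3, fund_grp=GB1 and period=q4_2027: return_pct values are 41.4, -12.6, -0.2.
3 rows match — count = 3.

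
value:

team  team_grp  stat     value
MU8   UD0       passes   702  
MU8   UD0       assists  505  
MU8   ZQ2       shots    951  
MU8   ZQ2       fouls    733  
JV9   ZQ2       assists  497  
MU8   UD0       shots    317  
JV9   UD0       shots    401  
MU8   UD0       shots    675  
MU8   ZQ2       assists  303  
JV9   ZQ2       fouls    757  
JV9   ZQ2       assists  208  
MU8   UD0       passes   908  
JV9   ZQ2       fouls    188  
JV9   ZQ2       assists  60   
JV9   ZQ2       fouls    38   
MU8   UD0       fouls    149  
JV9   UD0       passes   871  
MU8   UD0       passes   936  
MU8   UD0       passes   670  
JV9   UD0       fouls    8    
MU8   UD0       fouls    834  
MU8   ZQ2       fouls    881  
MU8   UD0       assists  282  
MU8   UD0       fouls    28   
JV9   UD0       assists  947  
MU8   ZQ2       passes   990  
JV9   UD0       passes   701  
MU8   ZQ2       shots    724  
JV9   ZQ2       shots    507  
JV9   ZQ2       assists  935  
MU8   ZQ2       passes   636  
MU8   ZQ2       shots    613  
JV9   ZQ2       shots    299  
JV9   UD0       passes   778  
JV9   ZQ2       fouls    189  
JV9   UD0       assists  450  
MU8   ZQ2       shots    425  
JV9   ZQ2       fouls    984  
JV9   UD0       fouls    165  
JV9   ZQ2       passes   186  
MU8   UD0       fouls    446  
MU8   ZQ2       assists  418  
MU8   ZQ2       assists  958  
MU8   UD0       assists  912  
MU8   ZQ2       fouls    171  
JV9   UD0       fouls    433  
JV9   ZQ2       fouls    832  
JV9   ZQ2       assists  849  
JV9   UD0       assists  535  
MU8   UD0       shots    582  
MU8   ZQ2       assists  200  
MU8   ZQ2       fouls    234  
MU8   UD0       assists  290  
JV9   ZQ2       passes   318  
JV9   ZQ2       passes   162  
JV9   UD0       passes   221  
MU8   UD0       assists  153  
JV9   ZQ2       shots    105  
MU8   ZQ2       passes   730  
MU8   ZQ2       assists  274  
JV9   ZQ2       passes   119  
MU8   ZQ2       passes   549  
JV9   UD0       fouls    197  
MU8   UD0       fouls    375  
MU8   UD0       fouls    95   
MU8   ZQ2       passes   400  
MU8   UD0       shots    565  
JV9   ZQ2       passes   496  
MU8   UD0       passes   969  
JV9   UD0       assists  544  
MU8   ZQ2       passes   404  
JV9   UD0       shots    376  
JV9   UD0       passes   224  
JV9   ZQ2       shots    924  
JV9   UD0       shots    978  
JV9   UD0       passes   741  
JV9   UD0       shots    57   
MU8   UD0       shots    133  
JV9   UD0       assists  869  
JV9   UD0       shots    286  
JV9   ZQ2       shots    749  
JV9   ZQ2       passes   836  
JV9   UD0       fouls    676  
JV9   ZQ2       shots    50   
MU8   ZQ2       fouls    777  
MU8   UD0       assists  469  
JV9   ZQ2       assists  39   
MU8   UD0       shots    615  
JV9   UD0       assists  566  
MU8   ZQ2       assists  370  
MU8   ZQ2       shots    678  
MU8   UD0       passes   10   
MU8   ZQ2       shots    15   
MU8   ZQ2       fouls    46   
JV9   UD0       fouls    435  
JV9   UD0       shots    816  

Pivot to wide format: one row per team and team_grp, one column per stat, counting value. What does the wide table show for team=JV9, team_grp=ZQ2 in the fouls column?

6

Rows with team=JV9, team_grp=ZQ2 and stat=fouls: value values are 757, 188, 38, 189, 984, 832.
6 rows match — count = 6.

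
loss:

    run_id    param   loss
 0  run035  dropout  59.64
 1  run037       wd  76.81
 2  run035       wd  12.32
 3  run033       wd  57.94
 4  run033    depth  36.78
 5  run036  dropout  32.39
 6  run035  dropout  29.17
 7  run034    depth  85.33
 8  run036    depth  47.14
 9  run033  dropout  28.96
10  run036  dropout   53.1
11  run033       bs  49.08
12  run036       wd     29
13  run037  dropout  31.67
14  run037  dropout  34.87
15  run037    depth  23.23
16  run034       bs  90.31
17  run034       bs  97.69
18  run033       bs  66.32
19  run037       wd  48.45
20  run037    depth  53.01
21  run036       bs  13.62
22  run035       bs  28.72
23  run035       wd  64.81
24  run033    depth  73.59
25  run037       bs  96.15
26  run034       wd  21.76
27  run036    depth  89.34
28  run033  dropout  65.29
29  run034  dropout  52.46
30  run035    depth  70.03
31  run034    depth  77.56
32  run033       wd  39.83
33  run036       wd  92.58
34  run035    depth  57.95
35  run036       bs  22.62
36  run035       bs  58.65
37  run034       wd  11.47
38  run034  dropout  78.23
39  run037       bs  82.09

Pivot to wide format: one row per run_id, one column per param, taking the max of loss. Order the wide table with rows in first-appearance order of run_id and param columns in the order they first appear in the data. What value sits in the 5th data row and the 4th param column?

97.69

With rows in first-appearance order of run_id, row 5 is run_id=run034. param columns in first-appearance order: dropout, wd, depth, bs; column 4 is bs.
Long rows with run_id=run034, param=bs: max(90.31, 97.69) = 97.69.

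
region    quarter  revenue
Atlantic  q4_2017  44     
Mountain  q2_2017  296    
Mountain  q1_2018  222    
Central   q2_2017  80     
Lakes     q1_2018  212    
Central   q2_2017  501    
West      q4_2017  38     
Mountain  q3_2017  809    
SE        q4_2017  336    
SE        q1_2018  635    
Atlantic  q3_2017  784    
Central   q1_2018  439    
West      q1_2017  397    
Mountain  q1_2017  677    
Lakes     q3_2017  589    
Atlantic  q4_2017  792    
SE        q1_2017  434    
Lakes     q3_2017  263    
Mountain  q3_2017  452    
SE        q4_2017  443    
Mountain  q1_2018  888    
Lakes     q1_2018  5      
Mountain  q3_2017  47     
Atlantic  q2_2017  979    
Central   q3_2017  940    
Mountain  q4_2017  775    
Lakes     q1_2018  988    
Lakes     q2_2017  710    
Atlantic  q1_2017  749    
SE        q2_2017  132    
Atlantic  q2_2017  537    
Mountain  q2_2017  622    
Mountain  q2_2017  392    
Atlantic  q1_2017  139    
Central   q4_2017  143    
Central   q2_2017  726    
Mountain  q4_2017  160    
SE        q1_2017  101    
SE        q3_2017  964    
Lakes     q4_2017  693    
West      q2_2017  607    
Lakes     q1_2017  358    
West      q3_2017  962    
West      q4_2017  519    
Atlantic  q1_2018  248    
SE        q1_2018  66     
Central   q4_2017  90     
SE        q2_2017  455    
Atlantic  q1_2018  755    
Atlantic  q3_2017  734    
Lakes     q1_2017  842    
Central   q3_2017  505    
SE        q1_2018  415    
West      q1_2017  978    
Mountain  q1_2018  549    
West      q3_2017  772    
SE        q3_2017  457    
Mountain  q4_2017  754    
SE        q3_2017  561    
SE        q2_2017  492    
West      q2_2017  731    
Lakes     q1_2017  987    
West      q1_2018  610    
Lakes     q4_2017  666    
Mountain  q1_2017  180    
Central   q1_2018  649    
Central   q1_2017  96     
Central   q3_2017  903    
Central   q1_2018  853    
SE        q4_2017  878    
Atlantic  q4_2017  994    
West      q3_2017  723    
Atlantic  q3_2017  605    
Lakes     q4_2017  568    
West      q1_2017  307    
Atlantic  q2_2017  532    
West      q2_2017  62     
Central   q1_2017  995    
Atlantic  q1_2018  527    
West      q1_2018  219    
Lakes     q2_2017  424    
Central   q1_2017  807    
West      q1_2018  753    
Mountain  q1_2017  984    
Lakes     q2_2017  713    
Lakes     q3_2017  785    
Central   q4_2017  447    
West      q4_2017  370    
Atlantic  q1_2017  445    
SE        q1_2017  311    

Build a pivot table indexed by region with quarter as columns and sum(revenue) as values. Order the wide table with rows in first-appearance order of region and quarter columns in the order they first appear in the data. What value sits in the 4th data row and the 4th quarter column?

With rows in first-appearance order of region, row 4 is region=Lakes. quarter columns in first-appearance order: q4_2017, q2_2017, q1_2018, q3_2017, q1_2017; column 4 is q3_2017.
Long rows with region=Lakes, quarter=q3_2017: 589 + 263 + 785 = 1637.

1637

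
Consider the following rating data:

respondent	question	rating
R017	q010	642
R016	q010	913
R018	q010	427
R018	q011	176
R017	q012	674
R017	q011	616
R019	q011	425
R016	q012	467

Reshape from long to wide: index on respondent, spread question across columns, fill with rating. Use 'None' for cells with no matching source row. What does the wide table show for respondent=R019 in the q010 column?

None

No long-format row has respondent=R019 and question=q010, so the cell is None.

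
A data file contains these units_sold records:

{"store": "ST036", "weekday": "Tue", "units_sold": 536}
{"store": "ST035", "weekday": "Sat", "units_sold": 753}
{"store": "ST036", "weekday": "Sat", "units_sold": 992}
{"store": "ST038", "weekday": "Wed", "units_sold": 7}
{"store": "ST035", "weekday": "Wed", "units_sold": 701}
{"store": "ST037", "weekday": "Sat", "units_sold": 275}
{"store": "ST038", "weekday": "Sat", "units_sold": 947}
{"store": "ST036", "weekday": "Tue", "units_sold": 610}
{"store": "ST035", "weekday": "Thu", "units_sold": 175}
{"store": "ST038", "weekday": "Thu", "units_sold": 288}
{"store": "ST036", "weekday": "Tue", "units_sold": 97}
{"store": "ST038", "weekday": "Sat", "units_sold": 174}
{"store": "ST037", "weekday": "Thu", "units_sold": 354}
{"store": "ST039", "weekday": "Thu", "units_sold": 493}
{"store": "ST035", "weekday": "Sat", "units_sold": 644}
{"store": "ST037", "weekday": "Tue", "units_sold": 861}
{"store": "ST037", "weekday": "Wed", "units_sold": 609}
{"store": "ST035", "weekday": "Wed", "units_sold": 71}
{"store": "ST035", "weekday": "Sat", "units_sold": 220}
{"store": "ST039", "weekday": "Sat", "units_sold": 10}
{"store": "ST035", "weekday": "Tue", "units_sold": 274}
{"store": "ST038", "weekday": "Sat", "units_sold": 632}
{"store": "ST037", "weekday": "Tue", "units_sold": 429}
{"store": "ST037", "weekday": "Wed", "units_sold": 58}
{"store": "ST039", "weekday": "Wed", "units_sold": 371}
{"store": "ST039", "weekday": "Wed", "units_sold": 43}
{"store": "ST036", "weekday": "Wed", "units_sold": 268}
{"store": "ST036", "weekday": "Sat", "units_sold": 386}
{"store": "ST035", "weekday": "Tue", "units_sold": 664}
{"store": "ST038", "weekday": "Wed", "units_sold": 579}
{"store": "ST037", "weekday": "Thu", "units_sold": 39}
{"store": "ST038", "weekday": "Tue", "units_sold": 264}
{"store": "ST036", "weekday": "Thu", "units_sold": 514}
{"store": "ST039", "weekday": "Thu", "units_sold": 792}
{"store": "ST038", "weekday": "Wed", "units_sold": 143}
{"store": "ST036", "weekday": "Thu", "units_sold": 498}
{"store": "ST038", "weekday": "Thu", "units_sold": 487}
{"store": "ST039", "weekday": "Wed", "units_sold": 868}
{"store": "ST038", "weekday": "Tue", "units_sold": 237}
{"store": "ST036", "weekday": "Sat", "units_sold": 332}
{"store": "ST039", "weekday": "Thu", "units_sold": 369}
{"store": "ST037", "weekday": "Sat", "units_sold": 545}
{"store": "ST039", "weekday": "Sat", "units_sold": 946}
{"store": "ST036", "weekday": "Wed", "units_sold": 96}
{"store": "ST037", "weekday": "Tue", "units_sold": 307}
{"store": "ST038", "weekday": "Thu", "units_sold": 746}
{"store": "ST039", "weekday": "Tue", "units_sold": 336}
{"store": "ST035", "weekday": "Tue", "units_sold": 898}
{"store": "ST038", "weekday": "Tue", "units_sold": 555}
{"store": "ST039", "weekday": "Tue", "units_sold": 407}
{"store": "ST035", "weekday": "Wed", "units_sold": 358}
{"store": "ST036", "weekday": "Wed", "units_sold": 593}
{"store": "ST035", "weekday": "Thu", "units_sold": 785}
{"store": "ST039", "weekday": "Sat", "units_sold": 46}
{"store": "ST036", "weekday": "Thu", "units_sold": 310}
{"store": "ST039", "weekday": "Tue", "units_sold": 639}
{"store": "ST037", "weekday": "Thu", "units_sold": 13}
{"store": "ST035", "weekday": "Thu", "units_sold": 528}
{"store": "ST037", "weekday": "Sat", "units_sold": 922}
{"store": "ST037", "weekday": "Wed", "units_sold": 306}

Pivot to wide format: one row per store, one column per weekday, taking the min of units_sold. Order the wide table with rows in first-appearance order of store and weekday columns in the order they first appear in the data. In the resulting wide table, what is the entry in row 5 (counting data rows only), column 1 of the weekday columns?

With rows in first-appearance order of store, row 5 is store=ST039. weekday columns in first-appearance order: Tue, Sat, Wed, Thu; column 1 is Tue.
Long rows with store=ST039, weekday=Tue: min(336, 407, 639) = 336.

336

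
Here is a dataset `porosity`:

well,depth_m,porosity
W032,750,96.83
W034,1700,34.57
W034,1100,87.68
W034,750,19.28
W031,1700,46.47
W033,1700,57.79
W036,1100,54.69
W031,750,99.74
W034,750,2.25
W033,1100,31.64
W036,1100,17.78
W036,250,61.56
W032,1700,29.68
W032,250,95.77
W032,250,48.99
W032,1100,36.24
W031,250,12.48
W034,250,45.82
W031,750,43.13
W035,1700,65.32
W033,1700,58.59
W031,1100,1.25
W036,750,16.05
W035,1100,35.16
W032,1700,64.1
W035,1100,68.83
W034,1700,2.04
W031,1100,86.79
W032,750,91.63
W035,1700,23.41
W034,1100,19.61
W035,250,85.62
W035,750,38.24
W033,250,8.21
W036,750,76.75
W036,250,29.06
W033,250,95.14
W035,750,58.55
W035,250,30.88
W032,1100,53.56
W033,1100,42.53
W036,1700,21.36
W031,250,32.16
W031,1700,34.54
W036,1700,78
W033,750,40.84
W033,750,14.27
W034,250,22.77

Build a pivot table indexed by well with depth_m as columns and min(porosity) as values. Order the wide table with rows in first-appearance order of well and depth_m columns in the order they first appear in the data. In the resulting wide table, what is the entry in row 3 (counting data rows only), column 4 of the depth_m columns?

12.48

With rows in first-appearance order of well, row 3 is well=W031. depth_m columns in first-appearance order: 750, 1700, 1100, 250; column 4 is 250.
Long rows with well=W031, depth_m=250: min(12.48, 32.16) = 12.48.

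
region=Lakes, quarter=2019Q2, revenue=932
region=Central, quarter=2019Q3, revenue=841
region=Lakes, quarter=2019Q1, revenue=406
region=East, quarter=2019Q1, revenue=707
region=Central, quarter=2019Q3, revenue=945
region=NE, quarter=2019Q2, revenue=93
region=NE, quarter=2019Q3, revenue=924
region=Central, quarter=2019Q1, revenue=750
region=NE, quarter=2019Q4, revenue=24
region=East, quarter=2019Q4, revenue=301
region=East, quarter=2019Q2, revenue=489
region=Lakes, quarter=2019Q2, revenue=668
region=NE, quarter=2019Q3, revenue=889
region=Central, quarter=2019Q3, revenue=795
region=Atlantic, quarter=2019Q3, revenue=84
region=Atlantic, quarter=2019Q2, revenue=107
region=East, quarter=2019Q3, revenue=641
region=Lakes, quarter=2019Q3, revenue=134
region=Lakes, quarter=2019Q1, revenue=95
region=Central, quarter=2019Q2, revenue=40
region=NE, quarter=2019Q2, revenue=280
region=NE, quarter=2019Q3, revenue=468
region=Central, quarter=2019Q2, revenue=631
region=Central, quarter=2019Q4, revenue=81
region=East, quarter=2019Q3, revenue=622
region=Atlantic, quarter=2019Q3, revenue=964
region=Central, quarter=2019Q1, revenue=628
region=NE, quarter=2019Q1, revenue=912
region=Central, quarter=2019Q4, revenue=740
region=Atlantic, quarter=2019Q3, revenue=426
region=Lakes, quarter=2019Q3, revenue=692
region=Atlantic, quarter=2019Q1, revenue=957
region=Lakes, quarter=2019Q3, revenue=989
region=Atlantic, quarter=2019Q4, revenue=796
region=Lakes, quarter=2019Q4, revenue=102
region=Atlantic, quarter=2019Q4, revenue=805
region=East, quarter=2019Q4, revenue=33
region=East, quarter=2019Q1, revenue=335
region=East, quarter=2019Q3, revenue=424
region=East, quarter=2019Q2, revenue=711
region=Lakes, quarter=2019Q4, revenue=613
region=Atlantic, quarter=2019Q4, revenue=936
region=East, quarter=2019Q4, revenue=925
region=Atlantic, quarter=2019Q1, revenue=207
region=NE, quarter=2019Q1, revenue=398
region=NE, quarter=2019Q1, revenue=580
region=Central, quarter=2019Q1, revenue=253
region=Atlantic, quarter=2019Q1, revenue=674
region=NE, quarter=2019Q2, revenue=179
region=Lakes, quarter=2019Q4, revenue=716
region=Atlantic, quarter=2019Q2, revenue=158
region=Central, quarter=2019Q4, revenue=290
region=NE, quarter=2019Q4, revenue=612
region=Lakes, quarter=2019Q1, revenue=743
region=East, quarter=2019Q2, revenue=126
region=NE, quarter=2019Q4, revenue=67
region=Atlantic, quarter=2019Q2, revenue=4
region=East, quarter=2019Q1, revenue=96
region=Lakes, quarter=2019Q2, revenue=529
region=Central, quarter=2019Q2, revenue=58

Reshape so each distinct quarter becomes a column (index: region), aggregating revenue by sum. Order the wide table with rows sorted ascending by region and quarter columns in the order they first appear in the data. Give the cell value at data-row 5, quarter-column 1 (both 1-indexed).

552

With rows sorted ascending by region, row 5 is region=NE. quarter columns in first-appearance order: 2019Q2, 2019Q3, 2019Q1, 2019Q4; column 1 is 2019Q2.
Long rows with region=NE, quarter=2019Q2: 93 + 280 + 179 = 552.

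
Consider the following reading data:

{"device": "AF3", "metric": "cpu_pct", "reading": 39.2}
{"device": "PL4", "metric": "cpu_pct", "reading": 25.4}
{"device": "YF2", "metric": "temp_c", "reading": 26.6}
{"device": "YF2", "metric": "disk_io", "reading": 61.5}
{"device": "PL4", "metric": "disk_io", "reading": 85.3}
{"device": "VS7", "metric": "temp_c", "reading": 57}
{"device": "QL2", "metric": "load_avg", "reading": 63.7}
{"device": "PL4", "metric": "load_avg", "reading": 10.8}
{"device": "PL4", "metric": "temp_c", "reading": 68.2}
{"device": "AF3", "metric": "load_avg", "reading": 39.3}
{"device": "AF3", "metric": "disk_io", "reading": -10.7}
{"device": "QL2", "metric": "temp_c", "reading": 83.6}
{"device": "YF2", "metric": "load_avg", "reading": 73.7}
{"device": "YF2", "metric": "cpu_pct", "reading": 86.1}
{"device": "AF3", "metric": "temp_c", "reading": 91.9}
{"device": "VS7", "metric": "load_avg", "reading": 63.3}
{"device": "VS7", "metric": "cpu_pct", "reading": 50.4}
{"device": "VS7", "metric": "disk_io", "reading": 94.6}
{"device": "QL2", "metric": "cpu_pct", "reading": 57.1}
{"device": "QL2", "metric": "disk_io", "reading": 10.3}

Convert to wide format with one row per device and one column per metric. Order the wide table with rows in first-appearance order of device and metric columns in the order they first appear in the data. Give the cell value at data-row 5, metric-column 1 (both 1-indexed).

With rows in first-appearance order of device, row 5 is device=QL2. metric columns in first-appearance order: cpu_pct, temp_c, disk_io, load_avg; column 1 is cpu_pct.
Long rows with device=QL2, metric=cpu_pct: reading = 57.1.

57.1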